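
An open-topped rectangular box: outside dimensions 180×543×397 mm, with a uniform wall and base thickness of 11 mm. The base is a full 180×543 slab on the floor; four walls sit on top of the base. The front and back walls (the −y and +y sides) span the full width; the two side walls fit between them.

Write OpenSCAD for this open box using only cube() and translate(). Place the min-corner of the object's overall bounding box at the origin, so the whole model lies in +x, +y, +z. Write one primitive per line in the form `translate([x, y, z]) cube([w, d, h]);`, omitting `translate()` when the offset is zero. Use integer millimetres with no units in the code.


cube([180, 543, 11]);
translate([0, 0, 11]) cube([180, 11, 386]);
translate([0, 532, 11]) cube([180, 11, 386]);
translate([0, 11, 11]) cube([11, 521, 386]);
translate([169, 11, 11]) cube([11, 521, 386]);


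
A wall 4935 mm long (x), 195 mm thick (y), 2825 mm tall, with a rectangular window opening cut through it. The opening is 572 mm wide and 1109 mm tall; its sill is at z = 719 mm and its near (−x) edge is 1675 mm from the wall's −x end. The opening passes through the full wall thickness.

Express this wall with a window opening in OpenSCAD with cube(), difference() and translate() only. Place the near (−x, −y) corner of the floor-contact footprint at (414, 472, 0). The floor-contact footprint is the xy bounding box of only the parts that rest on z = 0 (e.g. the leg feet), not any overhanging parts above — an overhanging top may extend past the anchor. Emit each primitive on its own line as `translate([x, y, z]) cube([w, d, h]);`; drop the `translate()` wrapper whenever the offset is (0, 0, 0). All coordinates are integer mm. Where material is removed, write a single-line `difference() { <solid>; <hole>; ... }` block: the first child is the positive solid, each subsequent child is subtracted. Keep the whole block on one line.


difference() { translate([414, 472, 0]) cube([4935, 195, 2825]); translate([2089, 472, 719]) cube([572, 195, 1109]); }


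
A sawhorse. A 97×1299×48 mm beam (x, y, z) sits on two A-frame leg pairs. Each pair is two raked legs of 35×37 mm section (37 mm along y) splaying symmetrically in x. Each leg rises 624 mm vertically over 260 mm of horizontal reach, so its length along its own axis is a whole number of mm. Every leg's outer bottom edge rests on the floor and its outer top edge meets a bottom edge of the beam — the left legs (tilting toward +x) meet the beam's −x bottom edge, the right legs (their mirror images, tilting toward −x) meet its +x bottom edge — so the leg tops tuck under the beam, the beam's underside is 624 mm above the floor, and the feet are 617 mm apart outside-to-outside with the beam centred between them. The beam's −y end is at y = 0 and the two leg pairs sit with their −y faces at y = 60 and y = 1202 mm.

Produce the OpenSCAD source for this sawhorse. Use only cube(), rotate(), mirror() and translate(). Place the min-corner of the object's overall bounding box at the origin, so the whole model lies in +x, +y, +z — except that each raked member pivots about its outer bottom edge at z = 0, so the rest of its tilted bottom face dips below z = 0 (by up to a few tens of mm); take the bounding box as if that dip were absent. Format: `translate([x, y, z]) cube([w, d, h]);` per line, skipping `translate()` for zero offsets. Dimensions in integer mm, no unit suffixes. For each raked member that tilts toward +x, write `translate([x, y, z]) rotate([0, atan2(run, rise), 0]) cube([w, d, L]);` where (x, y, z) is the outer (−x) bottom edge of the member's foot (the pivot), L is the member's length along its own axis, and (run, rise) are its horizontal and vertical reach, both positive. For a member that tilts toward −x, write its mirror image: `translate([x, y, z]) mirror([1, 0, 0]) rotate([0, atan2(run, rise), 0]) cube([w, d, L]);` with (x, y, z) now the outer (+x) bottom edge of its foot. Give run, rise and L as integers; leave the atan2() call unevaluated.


// leg length = √(260² + 624²) = 676
// right-leg outer foot x = 2·260 + 97 = 617
// beam min-corner = (260, 0, 624)
translate([260, 0, 624]) cube([97, 1299, 48]);
translate([0, 60, 0]) rotate([0, atan2(260, 624), 0]) cube([35, 37, 676]);
translate([617, 60, 0]) mirror([1, 0, 0]) rotate([0, atan2(260, 624), 0]) cube([35, 37, 676]);
translate([0, 1202, 0]) rotate([0, atan2(260, 624), 0]) cube([35, 37, 676]);
translate([617, 1202, 0]) mirror([1, 0, 0]) rotate([0, atan2(260, 624), 0]) cube([35, 37, 676]);


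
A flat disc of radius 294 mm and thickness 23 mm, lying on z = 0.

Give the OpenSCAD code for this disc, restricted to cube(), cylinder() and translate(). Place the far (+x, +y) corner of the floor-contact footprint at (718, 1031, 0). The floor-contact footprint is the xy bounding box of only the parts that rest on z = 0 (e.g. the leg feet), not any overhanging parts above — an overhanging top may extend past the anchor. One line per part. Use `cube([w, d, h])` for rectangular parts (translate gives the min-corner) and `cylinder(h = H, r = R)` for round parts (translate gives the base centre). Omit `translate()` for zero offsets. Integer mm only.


translate([424, 737, 0]) cylinder(h = 23, r = 294);


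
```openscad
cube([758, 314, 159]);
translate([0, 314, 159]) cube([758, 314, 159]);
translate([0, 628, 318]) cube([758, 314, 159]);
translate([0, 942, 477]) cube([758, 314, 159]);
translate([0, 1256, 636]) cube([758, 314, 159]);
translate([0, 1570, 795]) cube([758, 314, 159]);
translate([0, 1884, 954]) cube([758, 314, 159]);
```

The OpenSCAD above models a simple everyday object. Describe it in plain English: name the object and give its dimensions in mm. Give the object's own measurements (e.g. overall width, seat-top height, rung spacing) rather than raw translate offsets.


A straight staircase of 7 solid steps. Each step is 758 mm wide (x), 314 mm deep (y, the going) and 159 mm tall (the rise). The first step rests on the floor; each subsequent step sits one going further in +y and one rise higher in +z, directly behind and above the previous step with no overlap.


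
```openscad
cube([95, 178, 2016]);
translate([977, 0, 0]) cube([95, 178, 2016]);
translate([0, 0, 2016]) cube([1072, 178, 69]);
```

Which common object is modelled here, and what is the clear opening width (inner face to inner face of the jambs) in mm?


A door frame. The clear opening width is 882 mm.

Two 2016 mm tall posts with a header on top — a door frame. The left jamb is 95 mm wide at x = 0; the right jamb starts at x = 977. The clear opening is 977 − 95 = 882 mm.


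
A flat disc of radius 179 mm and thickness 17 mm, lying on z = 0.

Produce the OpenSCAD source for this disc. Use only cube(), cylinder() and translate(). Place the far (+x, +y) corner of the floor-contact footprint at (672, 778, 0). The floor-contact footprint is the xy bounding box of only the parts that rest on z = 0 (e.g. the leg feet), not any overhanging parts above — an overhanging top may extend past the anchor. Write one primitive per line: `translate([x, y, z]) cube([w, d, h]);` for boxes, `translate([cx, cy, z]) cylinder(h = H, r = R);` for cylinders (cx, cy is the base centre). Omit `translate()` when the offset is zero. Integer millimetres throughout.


translate([493, 599, 0]) cylinder(h = 17, r = 179);


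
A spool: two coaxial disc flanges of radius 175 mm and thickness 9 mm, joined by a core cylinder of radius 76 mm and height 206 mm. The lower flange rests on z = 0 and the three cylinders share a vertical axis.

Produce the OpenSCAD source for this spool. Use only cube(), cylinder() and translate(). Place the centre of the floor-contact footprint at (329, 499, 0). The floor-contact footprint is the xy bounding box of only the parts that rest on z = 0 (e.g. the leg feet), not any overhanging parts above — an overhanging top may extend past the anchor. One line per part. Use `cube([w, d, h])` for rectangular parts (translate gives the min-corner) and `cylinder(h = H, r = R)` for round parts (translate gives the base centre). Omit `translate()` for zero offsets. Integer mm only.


translate([329, 499, 0]) cylinder(h = 9, r = 175);
translate([329, 499, 9]) cylinder(h = 206, r = 76);
translate([329, 499, 215]) cylinder(h = 9, r = 175);


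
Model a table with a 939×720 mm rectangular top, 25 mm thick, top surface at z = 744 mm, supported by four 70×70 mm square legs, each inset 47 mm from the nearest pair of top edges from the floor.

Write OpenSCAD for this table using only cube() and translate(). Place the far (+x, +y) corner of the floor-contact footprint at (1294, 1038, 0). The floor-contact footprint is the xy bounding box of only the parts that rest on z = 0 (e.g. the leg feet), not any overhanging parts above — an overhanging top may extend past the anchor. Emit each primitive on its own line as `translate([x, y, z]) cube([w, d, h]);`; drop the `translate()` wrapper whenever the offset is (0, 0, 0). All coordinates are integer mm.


translate([402, 365, 719]) cube([939, 720, 25]);
translate([449, 412, 0]) cube([70, 70, 719]);
translate([1224, 412, 0]) cube([70, 70, 719]);
translate([449, 968, 0]) cube([70, 70, 719]);
translate([1224, 968, 0]) cube([70, 70, 719]);


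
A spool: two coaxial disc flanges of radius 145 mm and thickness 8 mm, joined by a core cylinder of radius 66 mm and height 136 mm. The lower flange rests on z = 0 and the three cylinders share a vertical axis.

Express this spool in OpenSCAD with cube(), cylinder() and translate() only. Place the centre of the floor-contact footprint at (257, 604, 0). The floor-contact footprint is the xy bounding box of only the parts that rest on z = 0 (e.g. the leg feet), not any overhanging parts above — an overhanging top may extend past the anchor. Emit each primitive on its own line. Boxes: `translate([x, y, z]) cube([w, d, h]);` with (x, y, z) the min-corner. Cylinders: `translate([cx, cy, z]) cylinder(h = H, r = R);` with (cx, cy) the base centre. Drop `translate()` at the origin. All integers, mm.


translate([257, 604, 0]) cylinder(h = 8, r = 145);
translate([257, 604, 8]) cylinder(h = 136, r = 66);
translate([257, 604, 144]) cylinder(h = 8, r = 145);


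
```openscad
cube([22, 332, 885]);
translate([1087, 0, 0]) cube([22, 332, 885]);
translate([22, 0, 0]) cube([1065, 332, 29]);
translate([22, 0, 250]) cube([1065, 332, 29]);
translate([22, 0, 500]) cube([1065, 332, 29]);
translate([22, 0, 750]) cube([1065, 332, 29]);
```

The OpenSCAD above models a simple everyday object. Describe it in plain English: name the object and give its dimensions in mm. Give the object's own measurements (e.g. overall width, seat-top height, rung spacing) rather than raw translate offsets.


An open bookshelf. Two side panels, each 22 mm thick, 332 mm deep and 885 mm tall, stand 1109 mm apart (outside-to-outside). Between them sit 4 shelves, each 29 mm thick and 332 mm deep, spanning the full gap between the sides. The bottom shelf rests on the floor (its underside at z = 0) and the clear gap between one shelf's top and the next shelf's underside is 221 mm.


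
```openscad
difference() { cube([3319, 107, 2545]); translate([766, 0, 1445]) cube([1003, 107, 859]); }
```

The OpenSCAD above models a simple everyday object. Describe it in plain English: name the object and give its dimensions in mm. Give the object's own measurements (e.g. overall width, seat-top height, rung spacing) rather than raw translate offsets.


A wall 3319 mm long (x), 107 mm thick (y), 2545 mm tall, with a rectangular window opening cut through it. The opening is 1003 mm wide and 859 mm tall; its sill is at z = 1445 mm and its near (−x) edge is 766 mm from the wall's −x end. The opening passes through the full wall thickness.


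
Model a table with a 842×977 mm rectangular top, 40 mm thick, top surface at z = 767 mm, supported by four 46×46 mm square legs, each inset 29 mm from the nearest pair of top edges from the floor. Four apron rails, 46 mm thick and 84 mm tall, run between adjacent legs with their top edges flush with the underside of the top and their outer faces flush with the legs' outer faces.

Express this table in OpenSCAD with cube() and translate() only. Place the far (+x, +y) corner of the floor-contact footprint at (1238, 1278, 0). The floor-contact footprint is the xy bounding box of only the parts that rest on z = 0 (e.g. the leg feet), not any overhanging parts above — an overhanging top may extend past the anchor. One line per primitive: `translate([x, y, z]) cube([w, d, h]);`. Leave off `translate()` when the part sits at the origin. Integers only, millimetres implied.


// leg_h = 767 - 40 = 727
// apron z = 727 - 84 = 643
translate([425, 330, 727]) cube([842, 977, 40]);
translate([454, 359, 0]) cube([46, 46, 727]);
translate([1192, 359, 0]) cube([46, 46, 727]);
translate([454, 1232, 0]) cube([46, 46, 727]);
translate([1192, 1232, 0]) cube([46, 46, 727]);
translate([500, 359, 643]) cube([692, 46, 84]);
translate([500, 1232, 643]) cube([692, 46, 84]);
translate([454, 405, 643]) cube([46, 827, 84]);
translate([1192, 405, 643]) cube([46, 827, 84]);


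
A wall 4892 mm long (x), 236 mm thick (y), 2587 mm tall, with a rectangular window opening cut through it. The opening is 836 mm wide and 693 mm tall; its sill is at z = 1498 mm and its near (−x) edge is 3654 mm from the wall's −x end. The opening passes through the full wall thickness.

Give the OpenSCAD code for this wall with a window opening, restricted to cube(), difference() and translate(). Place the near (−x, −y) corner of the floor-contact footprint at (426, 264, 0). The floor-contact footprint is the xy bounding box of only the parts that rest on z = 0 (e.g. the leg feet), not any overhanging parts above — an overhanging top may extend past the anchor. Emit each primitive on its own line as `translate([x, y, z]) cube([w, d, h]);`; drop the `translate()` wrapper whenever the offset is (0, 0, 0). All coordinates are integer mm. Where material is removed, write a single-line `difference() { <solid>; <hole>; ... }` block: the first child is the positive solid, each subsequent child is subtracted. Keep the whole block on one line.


difference() { translate([426, 264, 0]) cube([4892, 236, 2587]); translate([4080, 264, 1498]) cube([836, 236, 693]); }


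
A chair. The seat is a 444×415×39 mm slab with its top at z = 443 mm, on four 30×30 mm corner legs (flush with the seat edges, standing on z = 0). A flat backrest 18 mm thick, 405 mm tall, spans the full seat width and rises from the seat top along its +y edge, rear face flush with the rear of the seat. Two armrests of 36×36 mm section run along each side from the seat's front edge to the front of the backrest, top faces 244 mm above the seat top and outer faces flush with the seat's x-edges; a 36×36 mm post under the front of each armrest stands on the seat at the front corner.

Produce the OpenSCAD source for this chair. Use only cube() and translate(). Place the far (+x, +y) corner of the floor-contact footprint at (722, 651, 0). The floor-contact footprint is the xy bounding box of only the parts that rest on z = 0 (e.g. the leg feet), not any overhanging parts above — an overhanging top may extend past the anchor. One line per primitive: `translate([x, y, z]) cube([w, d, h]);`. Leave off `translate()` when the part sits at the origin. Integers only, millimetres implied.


translate([278, 236, 404]) cube([444, 415, 39]);
translate([278, 236, 0]) cube([30, 30, 404]);
translate([692, 236, 0]) cube([30, 30, 404]);
translate([278, 621, 0]) cube([30, 30, 404]);
translate([692, 621, 0]) cube([30, 30, 404]);
translate([278, 633, 443]) cube([444, 18, 405]);
translate([278, 236, 651]) cube([36, 397, 36]);
translate([686, 236, 651]) cube([36, 397, 36]);
translate([278, 236, 443]) cube([36, 36, 208]);
translate([686, 236, 443]) cube([36, 36, 208]);


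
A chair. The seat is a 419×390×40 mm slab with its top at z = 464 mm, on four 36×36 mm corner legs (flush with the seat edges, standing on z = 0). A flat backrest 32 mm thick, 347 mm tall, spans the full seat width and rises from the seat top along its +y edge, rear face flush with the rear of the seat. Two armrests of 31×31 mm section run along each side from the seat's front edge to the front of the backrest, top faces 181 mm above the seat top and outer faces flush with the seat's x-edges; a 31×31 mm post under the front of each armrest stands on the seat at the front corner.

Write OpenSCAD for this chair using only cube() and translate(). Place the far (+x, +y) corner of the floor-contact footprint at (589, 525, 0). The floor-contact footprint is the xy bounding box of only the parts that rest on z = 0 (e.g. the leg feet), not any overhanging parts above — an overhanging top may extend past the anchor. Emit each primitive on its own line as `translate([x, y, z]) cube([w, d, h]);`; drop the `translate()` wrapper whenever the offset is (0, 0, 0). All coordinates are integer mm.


translate([170, 135, 424]) cube([419, 390, 40]);
translate([170, 135, 0]) cube([36, 36, 424]);
translate([553, 135, 0]) cube([36, 36, 424]);
translate([170, 489, 0]) cube([36, 36, 424]);
translate([553, 489, 0]) cube([36, 36, 424]);
translate([170, 493, 464]) cube([419, 32, 347]);
translate([170, 135, 614]) cube([31, 358, 31]);
translate([558, 135, 614]) cube([31, 358, 31]);
translate([170, 135, 464]) cube([31, 31, 150]);
translate([558, 135, 464]) cube([31, 31, 150]);


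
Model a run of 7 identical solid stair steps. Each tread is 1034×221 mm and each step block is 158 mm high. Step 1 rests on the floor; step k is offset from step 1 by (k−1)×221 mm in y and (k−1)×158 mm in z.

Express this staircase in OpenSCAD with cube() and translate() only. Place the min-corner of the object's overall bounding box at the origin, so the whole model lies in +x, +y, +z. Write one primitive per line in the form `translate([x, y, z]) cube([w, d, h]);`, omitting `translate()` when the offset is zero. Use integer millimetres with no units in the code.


cube([1034, 221, 158]);
translate([0, 221, 158]) cube([1034, 221, 158]);
translate([0, 442, 316]) cube([1034, 221, 158]);
translate([0, 663, 474]) cube([1034, 221, 158]);
translate([0, 884, 632]) cube([1034, 221, 158]);
translate([0, 1105, 790]) cube([1034, 221, 158]);
translate([0, 1326, 948]) cube([1034, 221, 158]);


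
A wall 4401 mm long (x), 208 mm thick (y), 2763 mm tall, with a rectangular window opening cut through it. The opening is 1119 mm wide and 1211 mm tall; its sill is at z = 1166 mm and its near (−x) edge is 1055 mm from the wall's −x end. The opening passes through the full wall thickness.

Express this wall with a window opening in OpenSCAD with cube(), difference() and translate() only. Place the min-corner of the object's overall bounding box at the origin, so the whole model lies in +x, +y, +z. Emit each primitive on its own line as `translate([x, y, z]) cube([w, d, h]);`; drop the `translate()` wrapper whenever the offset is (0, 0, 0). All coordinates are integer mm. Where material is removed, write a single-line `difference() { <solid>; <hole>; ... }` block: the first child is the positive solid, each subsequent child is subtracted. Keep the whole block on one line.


difference() { cube([4401, 208, 2763]); translate([1055, 0, 1166]) cube([1119, 208, 1211]); }


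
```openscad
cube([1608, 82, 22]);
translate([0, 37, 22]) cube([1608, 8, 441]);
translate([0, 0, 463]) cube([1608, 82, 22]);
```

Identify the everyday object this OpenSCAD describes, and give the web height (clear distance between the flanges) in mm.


An I-beam. The web height is 441 mm.

Two wide flanges with a thin centred web — an I-beam. Overall 485 mm minus two 22 mm flanges gives a web of 485 − 2·22 = 441 mm.


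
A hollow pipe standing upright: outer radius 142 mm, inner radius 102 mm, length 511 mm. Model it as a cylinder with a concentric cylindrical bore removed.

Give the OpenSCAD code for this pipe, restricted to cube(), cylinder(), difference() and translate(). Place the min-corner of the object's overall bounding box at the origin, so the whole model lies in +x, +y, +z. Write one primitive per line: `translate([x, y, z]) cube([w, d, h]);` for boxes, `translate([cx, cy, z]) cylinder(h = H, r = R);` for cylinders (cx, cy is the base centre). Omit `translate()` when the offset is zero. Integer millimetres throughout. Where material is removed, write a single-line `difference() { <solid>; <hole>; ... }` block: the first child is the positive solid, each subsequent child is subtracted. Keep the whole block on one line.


difference() { translate([142, 142, 0]) cylinder(h = 511, r = 142); translate([142, 142, 0]) cylinder(h = 511, r = 102); }


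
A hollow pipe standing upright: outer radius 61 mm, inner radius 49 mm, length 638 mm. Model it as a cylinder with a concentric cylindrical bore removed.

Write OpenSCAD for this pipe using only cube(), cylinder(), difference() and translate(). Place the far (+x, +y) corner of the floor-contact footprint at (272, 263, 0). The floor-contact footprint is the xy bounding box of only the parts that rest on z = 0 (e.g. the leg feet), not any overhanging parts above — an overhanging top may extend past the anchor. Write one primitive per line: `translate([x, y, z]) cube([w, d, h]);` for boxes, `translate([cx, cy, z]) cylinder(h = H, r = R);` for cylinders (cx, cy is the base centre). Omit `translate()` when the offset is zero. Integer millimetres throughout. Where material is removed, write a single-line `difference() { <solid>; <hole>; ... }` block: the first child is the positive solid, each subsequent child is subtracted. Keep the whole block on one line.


difference() { translate([211, 202, 0]) cylinder(h = 638, r = 61); translate([211, 202, 0]) cylinder(h = 638, r = 49); }


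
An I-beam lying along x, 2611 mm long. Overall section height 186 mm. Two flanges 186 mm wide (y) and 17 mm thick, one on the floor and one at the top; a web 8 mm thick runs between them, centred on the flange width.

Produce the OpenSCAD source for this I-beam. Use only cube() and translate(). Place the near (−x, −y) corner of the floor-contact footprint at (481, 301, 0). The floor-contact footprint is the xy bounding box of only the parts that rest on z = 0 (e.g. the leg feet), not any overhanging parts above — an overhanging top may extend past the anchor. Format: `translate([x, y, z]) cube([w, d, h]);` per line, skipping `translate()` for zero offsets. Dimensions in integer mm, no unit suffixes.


translate([481, 301, 0]) cube([2611, 186, 17]);
translate([481, 390, 17]) cube([2611, 8, 152]);
translate([481, 301, 169]) cube([2611, 186, 17]);


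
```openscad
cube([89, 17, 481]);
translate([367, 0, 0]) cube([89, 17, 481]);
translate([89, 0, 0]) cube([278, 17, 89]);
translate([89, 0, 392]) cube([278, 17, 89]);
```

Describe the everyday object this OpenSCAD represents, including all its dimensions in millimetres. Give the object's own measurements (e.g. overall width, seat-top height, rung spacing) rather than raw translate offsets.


A rectangular picture frame lying in the x–z plane (depth along y). The opening is 278 mm wide (x) by 303 mm tall (z), surrounded by a border 89 mm wide on all four sides. The frame is 17 mm deep and is made of two full-height vertical stiles with two horizontal rails fitted between them.


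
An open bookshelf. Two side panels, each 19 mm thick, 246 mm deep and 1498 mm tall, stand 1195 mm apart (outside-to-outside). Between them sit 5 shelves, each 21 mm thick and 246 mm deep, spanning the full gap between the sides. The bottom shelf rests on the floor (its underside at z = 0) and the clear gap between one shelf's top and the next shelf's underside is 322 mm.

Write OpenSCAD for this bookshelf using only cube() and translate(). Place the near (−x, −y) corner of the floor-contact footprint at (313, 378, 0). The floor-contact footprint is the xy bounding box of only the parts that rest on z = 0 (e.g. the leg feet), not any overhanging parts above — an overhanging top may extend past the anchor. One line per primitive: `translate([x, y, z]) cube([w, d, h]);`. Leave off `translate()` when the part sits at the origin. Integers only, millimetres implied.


translate([313, 378, 0]) cube([19, 246, 1498]);
translate([1489, 378, 0]) cube([19, 246, 1498]);
translate([332, 378, 0]) cube([1157, 246, 21]);
translate([332, 378, 343]) cube([1157, 246, 21]);
translate([332, 378, 686]) cube([1157, 246, 21]);
translate([332, 378, 1029]) cube([1157, 246, 21]);
translate([332, 378, 1372]) cube([1157, 246, 21]);


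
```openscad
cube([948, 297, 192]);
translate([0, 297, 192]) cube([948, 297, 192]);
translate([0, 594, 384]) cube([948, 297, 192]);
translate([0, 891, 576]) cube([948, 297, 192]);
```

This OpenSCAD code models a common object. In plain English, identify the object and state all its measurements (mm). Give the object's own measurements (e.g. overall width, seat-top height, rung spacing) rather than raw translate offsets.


A straight staircase of 4 solid steps. Each step is 948 mm wide (x), 297 mm deep (y, the going) and 192 mm tall (the rise). The first step rests on the floor; each subsequent step sits one going further in +y and one rise higher in +z, directly behind and above the previous step with no overlap.


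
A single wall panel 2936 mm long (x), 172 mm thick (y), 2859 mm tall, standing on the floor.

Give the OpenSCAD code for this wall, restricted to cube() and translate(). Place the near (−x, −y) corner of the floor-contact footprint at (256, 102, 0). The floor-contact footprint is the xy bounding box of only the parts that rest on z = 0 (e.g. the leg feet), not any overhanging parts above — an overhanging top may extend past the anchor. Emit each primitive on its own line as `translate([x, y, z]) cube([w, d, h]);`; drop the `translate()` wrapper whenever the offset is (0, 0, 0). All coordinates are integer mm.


translate([256, 102, 0]) cube([2936, 172, 2859]);


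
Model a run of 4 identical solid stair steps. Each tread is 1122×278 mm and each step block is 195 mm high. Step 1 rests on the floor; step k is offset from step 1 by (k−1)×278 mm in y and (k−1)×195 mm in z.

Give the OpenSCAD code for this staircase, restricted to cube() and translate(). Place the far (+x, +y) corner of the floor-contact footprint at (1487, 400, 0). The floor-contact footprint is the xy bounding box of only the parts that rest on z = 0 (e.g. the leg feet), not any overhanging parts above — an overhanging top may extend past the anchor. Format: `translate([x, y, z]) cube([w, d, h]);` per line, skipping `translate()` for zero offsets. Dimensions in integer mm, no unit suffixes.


translate([365, 122, 0]) cube([1122, 278, 195]);
translate([365, 400, 195]) cube([1122, 278, 195]);
translate([365, 678, 390]) cube([1122, 278, 195]);
translate([365, 956, 585]) cube([1122, 278, 195]);


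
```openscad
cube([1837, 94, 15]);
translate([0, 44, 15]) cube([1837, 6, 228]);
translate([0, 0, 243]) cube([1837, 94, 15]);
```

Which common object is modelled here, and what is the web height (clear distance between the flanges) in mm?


An I-beam. The web height is 228 mm.

Two wide flanges with a thin centred web — an I-beam. Overall 258 mm minus two 15 mm flanges gives a web of 258 − 2·15 = 228 mm.


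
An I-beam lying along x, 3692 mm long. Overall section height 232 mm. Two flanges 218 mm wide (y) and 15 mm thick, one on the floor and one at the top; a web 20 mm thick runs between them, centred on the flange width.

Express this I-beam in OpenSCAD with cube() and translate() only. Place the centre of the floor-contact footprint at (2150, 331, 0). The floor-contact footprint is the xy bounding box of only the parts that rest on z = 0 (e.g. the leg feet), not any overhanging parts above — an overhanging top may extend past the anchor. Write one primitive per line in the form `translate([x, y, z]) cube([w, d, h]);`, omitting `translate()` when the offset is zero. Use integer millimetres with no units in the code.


translate([304, 222, 0]) cube([3692, 218, 15]);
translate([304, 321, 15]) cube([3692, 20, 202]);
translate([304, 222, 217]) cube([3692, 218, 15]);


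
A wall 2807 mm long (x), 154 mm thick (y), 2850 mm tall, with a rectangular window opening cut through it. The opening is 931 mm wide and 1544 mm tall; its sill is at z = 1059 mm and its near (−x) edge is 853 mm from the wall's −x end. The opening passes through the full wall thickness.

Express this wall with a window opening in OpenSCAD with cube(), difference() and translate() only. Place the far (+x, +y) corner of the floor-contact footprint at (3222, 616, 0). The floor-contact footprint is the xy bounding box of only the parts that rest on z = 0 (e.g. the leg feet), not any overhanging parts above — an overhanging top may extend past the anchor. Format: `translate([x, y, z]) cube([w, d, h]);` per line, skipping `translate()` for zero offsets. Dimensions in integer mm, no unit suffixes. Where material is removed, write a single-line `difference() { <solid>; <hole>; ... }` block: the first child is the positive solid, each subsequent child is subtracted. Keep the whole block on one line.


difference() { translate([415, 462, 0]) cube([2807, 154, 2850]); translate([1268, 462, 1059]) cube([931, 154, 1544]); }


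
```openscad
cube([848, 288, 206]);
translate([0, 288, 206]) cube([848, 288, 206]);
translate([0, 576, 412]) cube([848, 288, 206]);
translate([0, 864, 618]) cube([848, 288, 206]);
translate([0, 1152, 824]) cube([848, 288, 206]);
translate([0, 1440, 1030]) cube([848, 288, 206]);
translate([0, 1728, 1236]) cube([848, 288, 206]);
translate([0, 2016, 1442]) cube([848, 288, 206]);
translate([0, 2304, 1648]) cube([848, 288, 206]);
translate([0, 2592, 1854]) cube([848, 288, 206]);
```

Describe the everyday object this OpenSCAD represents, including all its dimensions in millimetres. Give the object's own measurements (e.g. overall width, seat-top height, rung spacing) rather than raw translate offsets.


A straight staircase of 10 solid steps. Each step is 848 mm wide (x), 288 mm deep (y, the going) and 206 mm tall (the rise). The first step rests on the floor; each subsequent step sits one going further in +y and one rise higher in +z, directly behind and above the previous step with no overlap.


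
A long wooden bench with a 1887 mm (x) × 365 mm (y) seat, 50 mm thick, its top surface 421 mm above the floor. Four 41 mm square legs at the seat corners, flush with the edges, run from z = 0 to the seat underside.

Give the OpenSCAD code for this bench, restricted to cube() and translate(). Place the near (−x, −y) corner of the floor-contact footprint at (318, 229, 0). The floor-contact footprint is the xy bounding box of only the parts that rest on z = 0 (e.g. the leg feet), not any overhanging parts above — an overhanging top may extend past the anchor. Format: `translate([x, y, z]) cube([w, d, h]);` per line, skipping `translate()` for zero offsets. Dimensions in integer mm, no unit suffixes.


translate([318, 229, 371]) cube([1887, 365, 50]);
translate([318, 229, 0]) cube([41, 41, 371]);
translate([318, 553, 0]) cube([41, 41, 371]);
translate([2164, 229, 0]) cube([41, 41, 371]);
translate([2164, 553, 0]) cube([41, 41, 371]);


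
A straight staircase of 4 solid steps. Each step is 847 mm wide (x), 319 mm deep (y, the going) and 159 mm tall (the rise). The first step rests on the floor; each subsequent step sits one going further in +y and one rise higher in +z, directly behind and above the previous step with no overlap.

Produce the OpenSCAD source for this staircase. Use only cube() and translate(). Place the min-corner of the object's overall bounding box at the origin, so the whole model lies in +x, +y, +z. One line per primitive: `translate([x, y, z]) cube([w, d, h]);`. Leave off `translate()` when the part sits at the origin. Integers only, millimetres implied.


cube([847, 319, 159]);
translate([0, 319, 159]) cube([847, 319, 159]);
translate([0, 638, 318]) cube([847, 319, 159]);
translate([0, 957, 477]) cube([847, 319, 159]);


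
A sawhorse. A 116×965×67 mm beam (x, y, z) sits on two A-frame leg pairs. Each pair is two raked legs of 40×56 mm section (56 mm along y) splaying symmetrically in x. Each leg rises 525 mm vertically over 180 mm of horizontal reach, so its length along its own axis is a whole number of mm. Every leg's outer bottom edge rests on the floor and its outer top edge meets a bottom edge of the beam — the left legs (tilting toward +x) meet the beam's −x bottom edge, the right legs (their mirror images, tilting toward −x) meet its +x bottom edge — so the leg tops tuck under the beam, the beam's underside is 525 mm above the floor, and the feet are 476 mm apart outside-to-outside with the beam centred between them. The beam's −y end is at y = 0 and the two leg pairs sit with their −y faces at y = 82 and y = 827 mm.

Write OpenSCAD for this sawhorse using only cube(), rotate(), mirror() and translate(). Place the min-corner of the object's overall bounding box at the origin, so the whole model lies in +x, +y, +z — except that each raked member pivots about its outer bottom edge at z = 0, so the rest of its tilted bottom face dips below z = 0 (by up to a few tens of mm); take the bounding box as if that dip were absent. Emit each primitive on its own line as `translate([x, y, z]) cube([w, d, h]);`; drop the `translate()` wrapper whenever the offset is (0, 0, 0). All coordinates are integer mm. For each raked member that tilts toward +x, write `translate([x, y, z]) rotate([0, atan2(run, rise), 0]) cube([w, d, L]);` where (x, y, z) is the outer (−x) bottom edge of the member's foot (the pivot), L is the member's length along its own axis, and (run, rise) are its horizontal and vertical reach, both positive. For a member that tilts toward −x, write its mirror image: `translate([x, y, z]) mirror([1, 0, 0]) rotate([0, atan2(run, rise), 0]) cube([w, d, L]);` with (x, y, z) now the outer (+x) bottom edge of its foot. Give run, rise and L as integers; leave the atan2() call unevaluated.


// leg length = √(180² + 525²) = 555
// right-leg outer foot x = 2·180 + 116 = 476
// beam min-corner = (180, 0, 525)
translate([180, 0, 525]) cube([116, 965, 67]);
translate([0, 82, 0]) rotate([0, atan2(180, 525), 0]) cube([40, 56, 555]);
translate([476, 82, 0]) mirror([1, 0, 0]) rotate([0, atan2(180, 525), 0]) cube([40, 56, 555]);
translate([0, 827, 0]) rotate([0, atan2(180, 525), 0]) cube([40, 56, 555]);
translate([476, 827, 0]) mirror([1, 0, 0]) rotate([0, atan2(180, 525), 0]) cube([40, 56, 555]);


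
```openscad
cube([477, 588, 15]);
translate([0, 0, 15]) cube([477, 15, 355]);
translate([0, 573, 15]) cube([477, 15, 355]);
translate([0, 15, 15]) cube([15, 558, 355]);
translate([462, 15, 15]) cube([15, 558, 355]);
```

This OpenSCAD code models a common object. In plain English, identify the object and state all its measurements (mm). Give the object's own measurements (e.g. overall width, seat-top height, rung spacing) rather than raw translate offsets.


An open-topped rectangular box: outside dimensions 477×588×370 mm, with a uniform wall and base thickness of 15 mm. The base is a full 477×588 slab on the floor; four walls sit on top of the base. The front and back walls (the −y and +y sides) span the full width; the two side walls fit between them.


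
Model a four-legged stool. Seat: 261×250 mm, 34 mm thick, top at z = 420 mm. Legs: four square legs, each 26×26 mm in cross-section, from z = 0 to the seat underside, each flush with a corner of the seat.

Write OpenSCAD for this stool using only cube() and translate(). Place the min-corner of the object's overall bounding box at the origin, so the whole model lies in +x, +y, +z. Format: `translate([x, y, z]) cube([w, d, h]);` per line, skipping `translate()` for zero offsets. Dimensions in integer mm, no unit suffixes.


translate([0, 0, 386]) cube([261, 250, 34]);
cube([26, 26, 386]);
translate([235, 0, 0]) cube([26, 26, 386]);
translate([0, 224, 0]) cube([26, 26, 386]);
translate([235, 224, 0]) cube([26, 26, 386]);


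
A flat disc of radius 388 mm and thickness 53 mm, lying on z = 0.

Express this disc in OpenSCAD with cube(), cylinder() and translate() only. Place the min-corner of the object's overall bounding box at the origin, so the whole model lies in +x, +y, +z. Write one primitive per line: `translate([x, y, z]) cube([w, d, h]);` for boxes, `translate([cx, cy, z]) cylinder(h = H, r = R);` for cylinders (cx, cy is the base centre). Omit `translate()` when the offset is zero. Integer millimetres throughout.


translate([388, 388, 0]) cylinder(h = 53, r = 388);


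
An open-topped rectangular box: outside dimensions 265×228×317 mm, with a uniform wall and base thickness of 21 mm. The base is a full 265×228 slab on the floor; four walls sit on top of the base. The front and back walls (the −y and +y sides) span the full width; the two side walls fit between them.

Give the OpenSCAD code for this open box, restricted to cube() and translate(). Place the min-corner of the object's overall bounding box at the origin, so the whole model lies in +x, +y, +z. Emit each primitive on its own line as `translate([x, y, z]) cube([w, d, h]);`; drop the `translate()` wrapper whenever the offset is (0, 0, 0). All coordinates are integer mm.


cube([265, 228, 21]);
translate([0, 0, 21]) cube([265, 21, 296]);
translate([0, 207, 21]) cube([265, 21, 296]);
translate([0, 21, 21]) cube([21, 186, 296]);
translate([244, 21, 21]) cube([21, 186, 296]);


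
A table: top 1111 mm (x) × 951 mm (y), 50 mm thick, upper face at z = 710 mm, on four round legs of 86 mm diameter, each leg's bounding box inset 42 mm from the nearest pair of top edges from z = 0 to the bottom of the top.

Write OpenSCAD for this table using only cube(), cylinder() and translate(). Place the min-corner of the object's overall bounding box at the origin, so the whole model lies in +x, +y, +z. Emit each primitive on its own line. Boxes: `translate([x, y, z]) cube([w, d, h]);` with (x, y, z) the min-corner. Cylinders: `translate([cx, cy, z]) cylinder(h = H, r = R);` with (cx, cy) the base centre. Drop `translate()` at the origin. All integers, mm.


translate([0, 0, 660]) cube([1111, 951, 50]);
translate([85, 85, 0]) cylinder(h = 660, r = 43);
translate([1026, 85, 0]) cylinder(h = 660, r = 43);
translate([85, 866, 0]) cylinder(h = 660, r = 43);
translate([1026, 866, 0]) cylinder(h = 660, r = 43);


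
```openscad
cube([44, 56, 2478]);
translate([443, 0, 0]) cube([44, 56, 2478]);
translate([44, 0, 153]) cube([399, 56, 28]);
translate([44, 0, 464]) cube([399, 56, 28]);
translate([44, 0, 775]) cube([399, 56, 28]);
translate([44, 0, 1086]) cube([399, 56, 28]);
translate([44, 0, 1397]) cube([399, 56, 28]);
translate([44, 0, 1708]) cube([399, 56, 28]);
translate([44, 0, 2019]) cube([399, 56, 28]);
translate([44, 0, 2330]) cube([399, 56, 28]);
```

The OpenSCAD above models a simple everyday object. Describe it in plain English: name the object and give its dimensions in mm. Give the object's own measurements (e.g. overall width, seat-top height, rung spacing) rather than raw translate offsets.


A straight ladder. Two 44×56 mm vertical rails, 2478 mm tall, stand 487 mm apart (outside-to-outside) with their front faces coplanar on the −y side. 8 rungs, each 56 mm deep and 28 mm tall, span between the inner faces of the rails, front faces flush with the rails. The lowest rung's underside is at z = 153 mm and rungs are spaced 311 mm apart (underside to underside).


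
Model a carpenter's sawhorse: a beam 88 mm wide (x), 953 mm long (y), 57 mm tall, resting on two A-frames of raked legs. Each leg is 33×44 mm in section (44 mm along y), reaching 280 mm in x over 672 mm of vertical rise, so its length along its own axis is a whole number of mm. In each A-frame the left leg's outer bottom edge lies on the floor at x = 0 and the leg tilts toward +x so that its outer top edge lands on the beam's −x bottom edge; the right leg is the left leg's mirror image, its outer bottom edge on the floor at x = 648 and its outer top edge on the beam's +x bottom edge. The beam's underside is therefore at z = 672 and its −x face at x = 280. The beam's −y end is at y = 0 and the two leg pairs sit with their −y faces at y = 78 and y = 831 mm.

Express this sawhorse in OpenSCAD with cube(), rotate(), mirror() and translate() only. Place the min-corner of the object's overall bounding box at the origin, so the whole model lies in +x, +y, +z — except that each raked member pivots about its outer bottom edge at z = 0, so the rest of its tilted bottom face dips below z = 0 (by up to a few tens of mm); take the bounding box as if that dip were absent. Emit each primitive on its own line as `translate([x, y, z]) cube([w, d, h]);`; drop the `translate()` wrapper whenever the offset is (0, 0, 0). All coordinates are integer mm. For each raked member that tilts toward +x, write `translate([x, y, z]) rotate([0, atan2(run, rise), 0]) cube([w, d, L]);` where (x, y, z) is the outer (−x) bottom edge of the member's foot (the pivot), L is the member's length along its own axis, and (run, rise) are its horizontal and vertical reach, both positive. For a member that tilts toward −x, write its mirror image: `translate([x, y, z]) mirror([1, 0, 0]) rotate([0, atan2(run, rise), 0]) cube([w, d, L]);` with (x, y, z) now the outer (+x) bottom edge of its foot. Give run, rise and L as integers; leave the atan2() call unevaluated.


translate([280, 0, 672]) cube([88, 953, 57]);
translate([0, 78, 0]) rotate([0, atan2(280, 672), 0]) cube([33, 44, 728]);
translate([648, 78, 0]) mirror([1, 0, 0]) rotate([0, atan2(280, 672), 0]) cube([33, 44, 728]);
translate([0, 831, 0]) rotate([0, atan2(280, 672), 0]) cube([33, 44, 728]);
translate([648, 831, 0]) mirror([1, 0, 0]) rotate([0, atan2(280, 672), 0]) cube([33, 44, 728]);
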